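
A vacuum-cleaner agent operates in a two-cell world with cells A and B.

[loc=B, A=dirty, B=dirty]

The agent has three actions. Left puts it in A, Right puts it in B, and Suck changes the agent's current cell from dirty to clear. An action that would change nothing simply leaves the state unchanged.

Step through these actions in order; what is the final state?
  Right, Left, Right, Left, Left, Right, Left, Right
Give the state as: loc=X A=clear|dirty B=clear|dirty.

1. Right → loc=B A=dirty B=dirty
2. Left → loc=A A=dirty B=dirty
3. Right → loc=B A=dirty B=dirty
4. Left → loc=A A=dirty B=dirty
5. Left → loc=A A=dirty B=dirty
6. Right → loc=B A=dirty B=dirty
7. Left → loc=A A=dirty B=dirty
8. Right → loc=B A=dirty B=dirty

loc=B A=dirty B=dirty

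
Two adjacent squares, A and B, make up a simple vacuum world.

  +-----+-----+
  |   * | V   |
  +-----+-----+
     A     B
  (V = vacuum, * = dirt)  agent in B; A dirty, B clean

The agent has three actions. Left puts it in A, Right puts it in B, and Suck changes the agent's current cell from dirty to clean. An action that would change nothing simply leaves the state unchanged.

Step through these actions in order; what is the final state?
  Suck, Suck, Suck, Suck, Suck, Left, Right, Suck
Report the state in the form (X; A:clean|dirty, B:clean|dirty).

t=1 Suck ⇒ (B; A:dirty, B:clean)
t=2 Suck ⇒ (B; A:dirty, B:clean)
t=3 Suck ⇒ (B; A:dirty, B:clean)
t=4 Suck ⇒ (B; A:dirty, B:clean)
t=5 Suck ⇒ (B; A:dirty, B:clean)
t=6 Left ⇒ (A; A:dirty, B:clean)
t=7 Right ⇒ (B; A:dirty, B:clean)
t=8 Suck ⇒ (B; A:dirty, B:clean)

(B; A:dirty, B:clean)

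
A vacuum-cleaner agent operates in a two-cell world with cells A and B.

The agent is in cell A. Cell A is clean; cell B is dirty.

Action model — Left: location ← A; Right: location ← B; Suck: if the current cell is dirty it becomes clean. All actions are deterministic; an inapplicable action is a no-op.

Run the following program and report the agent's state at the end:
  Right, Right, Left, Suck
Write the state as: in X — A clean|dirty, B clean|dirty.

t=1 Right ⇒ in B — A clean, B dirty
t=2 Right ⇒ in B — A clean, B dirty
t=3 Left ⇒ in A — A clean, B dirty
t=4 Suck ⇒ in A — A clean, B dirty

in A — A clean, B dirty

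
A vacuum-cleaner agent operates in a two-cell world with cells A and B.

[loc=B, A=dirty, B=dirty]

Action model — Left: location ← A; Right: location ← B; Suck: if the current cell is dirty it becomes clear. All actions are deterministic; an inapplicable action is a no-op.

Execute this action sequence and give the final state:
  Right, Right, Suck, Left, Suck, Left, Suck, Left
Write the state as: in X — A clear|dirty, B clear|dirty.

1. Right → in B — A dirty, B dirty
2. Right → in B — A dirty, B dirty
3. Suck → in B — A dirty, B clear
4. Left → in A — A dirty, B clear
5. Suck → in A — A clear, B clear
6. Left → in A — A clear, B clear
7. Suck → in A — A clear, B clear
8. Left → in A — A clear, B clear

in A — A clear, B clear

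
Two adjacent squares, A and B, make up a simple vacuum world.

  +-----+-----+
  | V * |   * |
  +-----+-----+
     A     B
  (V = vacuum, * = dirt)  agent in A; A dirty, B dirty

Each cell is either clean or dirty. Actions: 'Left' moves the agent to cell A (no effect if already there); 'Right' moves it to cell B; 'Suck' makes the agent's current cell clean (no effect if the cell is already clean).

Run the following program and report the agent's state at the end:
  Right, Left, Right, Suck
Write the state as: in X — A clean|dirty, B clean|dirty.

1) do Right; now in B — A dirty, B dirty
2) do Left; now in A — A dirty, B dirty
3) do Right; now in B — A dirty, B dirty
4) do Suck; now in B — A dirty, B clean

in B — A dirty, B clean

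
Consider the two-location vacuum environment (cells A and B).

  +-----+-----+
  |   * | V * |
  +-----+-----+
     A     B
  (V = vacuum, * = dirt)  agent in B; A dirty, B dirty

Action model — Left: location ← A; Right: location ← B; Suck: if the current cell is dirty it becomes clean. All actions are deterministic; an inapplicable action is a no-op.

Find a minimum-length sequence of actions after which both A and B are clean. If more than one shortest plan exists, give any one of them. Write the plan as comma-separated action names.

Suck, Left, Suck

[1] after Suck: in B — A dirty, B clean
[2] after Left: in A — A dirty, B clean
[3] after Suck: in A — A clean, B clean
min 3: Suck B + move + Suck A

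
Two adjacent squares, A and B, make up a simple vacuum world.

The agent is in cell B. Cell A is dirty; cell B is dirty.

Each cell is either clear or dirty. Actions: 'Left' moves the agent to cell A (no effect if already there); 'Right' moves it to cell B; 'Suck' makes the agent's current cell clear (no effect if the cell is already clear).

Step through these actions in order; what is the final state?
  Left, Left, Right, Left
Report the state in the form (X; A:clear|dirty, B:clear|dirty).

step 1/4 (Left): (A; A:dirty, B:dirty)
step 2/4 (Left): (A; A:dirty, B:dirty)
step 3/4 (Right): (B; A:dirty, B:dirty)
step 4/4 (Left): (A; A:dirty, B:dirty)

(A; A:dirty, B:dirty)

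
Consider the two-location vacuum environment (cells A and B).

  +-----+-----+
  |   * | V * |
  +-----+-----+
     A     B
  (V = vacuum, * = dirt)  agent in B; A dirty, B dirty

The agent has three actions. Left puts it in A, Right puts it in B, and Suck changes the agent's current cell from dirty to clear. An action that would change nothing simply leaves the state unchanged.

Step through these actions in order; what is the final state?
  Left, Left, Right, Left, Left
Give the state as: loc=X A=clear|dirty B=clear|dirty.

t=1 Left ⇒ loc=A A=dirty B=dirty
t=2 Left ⇒ loc=A A=dirty B=dirty
t=3 Right ⇒ loc=B A=dirty B=dirty
t=4 Left ⇒ loc=A A=dirty B=dirty
t=5 Left ⇒ loc=A A=dirty B=dirty

loc=A A=dirty B=dirty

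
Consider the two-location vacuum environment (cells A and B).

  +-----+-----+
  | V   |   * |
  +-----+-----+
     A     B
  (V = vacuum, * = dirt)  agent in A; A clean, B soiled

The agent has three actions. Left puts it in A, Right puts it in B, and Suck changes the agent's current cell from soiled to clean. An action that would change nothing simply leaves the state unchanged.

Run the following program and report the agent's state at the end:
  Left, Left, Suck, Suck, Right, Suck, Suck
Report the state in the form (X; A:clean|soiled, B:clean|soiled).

[1] after Left: (A; A:clean, B:soiled)
[2] after Left: (A; A:clean, B:soiled)
[3] after Suck: (A; A:clean, B:soiled)
[4] after Suck: (A; A:clean, B:soiled)
[5] after Right: (B; A:clean, B:soiled)
[6] after Suck: (B; A:clean, B:clean)
[7] after Suck: (B; A:clean, B:clean)

(B; A:clean, B:clean)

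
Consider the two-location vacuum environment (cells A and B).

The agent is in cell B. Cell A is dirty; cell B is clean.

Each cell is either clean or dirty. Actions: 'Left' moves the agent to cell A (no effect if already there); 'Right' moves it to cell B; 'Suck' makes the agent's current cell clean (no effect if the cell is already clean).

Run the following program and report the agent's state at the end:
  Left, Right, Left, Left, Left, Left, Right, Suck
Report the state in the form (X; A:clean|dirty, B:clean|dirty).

(B; A:dirty, B:clean)

[1] after Left: (A; A:dirty, B:clean)
[2] after Right: (B; A:dirty, B:clean)
[3] after Left: (A; A:dirty, B:clean)
[4] after Left: (A; A:dirty, B:clean)
[5] after Left: (A; A:dirty, B:clean)
[6] after Left: (A; A:dirty, B:clean)
[7] after Right: (B; A:dirty, B:clean)
[8] after Suck: (B; A:dirty, B:clean)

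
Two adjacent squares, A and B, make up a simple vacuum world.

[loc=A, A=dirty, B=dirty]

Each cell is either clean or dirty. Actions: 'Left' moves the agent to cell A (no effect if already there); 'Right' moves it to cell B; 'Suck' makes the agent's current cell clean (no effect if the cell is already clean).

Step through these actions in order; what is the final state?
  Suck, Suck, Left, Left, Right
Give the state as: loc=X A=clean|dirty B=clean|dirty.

step 1/5 (Suck): loc=A A=clean B=dirty
step 2/5 (Suck): loc=A A=clean B=dirty
step 3/5 (Left): loc=A A=clean B=dirty
step 4/5 (Left): loc=A A=clean B=dirty
step 5/5 (Right): loc=B A=clean B=dirty

loc=B A=clean B=dirty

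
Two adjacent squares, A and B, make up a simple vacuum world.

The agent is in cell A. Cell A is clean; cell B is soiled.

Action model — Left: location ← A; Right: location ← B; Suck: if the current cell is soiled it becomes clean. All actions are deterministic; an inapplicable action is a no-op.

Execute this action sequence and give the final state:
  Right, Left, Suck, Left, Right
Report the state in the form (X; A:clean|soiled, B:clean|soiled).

(B; A:clean, B:soiled)

1. Right → (B; A:clean, B:soiled)
2. Left → (A; A:clean, B:soiled)
3. Suck → (A; A:clean, B:soiled)
4. Left → (A; A:clean, B:soiled)
5. Right → (B; A:clean, B:soiled)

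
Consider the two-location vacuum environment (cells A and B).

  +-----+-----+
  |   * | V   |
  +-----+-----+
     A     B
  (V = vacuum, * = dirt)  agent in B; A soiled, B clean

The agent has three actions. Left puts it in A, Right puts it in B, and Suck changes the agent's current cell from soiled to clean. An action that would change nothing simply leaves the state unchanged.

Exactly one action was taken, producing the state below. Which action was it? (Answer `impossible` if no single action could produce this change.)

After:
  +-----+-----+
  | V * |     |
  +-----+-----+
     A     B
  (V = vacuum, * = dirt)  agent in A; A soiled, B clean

try  Left: (A; A:soiled, B:clean)  ← match
try Right: (B; A:soiled, B:clean)
try  Suck: (B; A:soiled, B:clean)

Left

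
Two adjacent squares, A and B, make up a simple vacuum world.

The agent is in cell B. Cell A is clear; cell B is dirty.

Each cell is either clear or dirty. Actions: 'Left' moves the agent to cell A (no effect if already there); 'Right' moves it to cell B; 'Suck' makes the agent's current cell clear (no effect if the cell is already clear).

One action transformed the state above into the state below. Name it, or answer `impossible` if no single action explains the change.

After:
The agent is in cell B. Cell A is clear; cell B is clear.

Suck

try  Left: loc=A A=clear B=dirty
try Right: loc=B A=clear B=dirty
try  Suck: loc=B A=clear B=clear  ← match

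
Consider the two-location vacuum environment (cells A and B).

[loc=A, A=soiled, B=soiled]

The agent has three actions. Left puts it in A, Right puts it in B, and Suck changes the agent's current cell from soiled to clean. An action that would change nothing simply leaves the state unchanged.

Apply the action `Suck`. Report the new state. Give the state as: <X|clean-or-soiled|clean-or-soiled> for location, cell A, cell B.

<A|clean|soiled>

start: <A|soiled|soiled>
Suck (#1): <A|clean|soiled>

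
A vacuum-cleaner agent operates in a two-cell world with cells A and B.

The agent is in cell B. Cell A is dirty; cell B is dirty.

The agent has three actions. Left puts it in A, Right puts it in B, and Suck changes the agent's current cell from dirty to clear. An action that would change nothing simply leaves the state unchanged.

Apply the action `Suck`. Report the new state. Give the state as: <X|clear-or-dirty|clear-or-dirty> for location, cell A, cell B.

<B|dirty|clear>

start: <B|dirty|dirty>
1. Suck → <B|dirty|clear>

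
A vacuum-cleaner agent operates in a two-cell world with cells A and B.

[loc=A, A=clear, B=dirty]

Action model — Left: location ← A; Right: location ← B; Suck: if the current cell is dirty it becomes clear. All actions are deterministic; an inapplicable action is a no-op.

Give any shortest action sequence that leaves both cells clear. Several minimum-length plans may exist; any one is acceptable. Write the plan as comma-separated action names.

Right, Suck

step 1/2 (Right): (B; A:clear, B:dirty)
step 2/2 (Suck): (B; A:clear, B:clear)
min 2: go B then Suck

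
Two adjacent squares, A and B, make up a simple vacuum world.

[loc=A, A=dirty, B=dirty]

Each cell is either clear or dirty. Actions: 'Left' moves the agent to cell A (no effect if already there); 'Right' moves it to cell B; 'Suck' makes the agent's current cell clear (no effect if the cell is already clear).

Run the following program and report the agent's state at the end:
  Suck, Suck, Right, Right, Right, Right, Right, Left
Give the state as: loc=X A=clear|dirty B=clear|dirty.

step 1/8 (Suck): loc=A A=clear B=dirty
step 2/8 (Suck): loc=A A=clear B=dirty
step 3/8 (Right): loc=B A=clear B=dirty
step 4/8 (Right): loc=B A=clear B=dirty
step 5/8 (Right): loc=B A=clear B=dirty
step 6/8 (Right): loc=B A=clear B=dirty
step 7/8 (Right): loc=B A=clear B=dirty
step 8/8 (Left): loc=A A=clear B=dirty

loc=A A=clear B=dirty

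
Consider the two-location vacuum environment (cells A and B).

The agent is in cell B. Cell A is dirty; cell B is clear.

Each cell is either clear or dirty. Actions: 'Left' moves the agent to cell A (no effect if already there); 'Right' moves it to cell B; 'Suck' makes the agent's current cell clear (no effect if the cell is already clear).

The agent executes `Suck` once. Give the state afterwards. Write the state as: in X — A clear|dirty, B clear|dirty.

in B — A dirty, B clear

start: in B — A dirty, B clear
step 1/1 (Suck): in B — A dirty, B clear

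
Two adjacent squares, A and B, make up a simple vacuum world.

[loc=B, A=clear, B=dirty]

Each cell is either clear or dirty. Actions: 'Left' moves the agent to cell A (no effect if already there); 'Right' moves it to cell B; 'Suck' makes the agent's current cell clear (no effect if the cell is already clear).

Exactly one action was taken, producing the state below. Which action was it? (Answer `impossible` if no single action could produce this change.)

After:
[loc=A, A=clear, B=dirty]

try  Left: <A|clear|dirty>  ← match
try Right: <B|clear|dirty>
try  Suck: <B|clear|clear>

Left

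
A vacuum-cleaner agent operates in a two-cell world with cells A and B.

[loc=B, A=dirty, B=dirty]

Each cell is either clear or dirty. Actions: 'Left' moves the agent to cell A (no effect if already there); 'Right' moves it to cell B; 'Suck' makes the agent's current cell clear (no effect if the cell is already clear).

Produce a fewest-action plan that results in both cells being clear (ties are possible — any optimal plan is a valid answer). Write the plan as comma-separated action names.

t=1 Suck ⇒ loc=B A=dirty B=clear
t=2 Left ⇒ loc=A A=dirty B=clear
t=3 Suck ⇒ loc=A A=clear B=clear
min 3: Suck B + move + Suck A

Suck, Left, Suck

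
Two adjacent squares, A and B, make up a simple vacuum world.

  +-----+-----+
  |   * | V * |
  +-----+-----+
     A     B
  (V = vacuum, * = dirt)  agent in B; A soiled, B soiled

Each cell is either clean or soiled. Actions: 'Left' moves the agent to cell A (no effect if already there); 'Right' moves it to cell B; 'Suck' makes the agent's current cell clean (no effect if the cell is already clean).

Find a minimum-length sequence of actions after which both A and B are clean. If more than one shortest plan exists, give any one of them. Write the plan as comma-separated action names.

[1] after Suck: in B — A soiled, B clean
[2] after Left: in A — A soiled, B clean
[3] after Suck: in A — A clean, B clean
min 3: Suck B + move + Suck A

Suck, Left, Suck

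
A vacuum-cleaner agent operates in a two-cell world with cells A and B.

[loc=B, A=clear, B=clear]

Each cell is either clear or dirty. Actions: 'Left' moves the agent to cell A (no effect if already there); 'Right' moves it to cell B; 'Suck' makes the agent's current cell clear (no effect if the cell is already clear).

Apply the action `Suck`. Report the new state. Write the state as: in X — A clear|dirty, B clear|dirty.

in B — A clear, B clear

start: in B — A clear, B clear
1) do Suck; now in B — A clear, B clear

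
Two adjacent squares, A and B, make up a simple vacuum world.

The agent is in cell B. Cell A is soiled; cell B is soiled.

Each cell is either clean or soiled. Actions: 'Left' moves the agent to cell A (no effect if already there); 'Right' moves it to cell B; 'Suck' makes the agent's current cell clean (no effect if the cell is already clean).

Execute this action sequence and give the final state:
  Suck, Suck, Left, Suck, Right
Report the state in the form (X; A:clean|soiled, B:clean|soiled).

(B; A:clean, B:clean)

Suck (#1): (B; A:soiled, B:clean)
Suck (#2): (B; A:soiled, B:clean)
Left (#3): (A; A:soiled, B:clean)
Suck (#4): (A; A:clean, B:clean)
Right (#5): (B; A:clean, B:clean)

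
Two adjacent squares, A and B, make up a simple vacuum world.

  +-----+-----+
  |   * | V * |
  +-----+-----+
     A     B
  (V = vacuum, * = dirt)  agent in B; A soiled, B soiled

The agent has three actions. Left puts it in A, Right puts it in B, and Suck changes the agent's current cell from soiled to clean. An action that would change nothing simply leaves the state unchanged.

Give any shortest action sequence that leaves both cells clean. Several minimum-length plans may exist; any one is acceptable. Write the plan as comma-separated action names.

Suck, Left, Suck

[1] after Suck: loc=B A=soiled B=clean
[2] after Left: loc=A A=soiled B=clean
[3] after Suck: loc=A A=clean B=clean
min 3: Suck B + move + Suck A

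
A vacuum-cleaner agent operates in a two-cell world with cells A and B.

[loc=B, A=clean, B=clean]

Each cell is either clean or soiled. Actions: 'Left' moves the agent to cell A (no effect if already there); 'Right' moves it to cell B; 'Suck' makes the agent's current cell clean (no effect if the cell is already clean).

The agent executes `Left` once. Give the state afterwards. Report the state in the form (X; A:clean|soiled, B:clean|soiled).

start: (B; A:clean, B:clean)
[1] after Left: (A; A:clean, B:clean)

(A; A:clean, B:clean)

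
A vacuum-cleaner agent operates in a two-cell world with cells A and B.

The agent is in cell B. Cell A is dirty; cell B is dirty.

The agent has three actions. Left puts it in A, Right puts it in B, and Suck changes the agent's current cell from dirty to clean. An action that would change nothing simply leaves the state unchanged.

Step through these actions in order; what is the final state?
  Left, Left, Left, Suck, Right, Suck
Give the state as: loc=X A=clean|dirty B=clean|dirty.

1) do Left; now loc=A A=dirty B=dirty
2) do Left; now loc=A A=dirty B=dirty
3) do Left; now loc=A A=dirty B=dirty
4) do Suck; now loc=A A=clean B=dirty
5) do Right; now loc=B A=clean B=dirty
6) do Suck; now loc=B A=clean B=clean

loc=B A=clean B=clean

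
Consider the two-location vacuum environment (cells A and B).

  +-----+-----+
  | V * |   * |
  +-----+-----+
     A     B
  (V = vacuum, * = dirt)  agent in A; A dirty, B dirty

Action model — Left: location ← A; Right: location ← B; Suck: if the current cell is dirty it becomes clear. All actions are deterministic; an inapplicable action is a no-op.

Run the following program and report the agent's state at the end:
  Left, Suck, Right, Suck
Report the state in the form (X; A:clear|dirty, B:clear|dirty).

[1] after Left: (A; A:dirty, B:dirty)
[2] after Suck: (A; A:clear, B:dirty)
[3] after Right: (B; A:clear, B:dirty)
[4] after Suck: (B; A:clear, B:clear)

(B; A:clear, B:clear)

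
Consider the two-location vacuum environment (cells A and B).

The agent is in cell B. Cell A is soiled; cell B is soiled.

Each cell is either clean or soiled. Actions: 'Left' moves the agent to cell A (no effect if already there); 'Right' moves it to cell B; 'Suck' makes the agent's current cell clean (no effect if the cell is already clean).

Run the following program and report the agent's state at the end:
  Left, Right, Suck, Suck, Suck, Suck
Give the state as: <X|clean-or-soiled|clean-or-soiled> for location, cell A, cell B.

<B|soiled|clean>

1) do Left; now <A|soiled|soiled>
2) do Right; now <B|soiled|soiled>
3) do Suck; now <B|soiled|clean>
4) do Suck; now <B|soiled|clean>
5) do Suck; now <B|soiled|clean>
6) do Suck; now <B|soiled|clean>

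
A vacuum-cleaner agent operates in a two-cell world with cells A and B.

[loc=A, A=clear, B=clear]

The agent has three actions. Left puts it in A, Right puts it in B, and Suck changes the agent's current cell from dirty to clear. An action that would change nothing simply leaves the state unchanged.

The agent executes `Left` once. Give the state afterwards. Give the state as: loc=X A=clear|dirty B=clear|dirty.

start: loc=A A=clear B=clear
1) do Left; now loc=A A=clear B=clear

loc=A A=clear B=clear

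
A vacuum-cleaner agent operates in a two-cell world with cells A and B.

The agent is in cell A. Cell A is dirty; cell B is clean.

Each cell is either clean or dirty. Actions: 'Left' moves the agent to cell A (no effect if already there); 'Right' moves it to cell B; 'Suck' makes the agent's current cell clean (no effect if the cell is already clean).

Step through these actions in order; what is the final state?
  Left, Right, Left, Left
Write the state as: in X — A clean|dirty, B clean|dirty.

in A — A dirty, B clean

step 1/4 (Left): in A — A dirty, B clean
step 2/4 (Right): in B — A dirty, B clean
step 3/4 (Left): in A — A dirty, B clean
step 4/4 (Left): in A — A dirty, B clean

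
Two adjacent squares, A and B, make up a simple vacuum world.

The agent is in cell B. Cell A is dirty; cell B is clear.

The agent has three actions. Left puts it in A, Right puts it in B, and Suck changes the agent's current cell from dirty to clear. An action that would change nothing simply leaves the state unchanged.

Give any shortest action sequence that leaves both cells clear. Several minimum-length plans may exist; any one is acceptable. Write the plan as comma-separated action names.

1) do Left; now (A; A:dirty, B:clear)
2) do Suck; now (A; A:clear, B:clear)
min 2: go A then Suck

Left, Suck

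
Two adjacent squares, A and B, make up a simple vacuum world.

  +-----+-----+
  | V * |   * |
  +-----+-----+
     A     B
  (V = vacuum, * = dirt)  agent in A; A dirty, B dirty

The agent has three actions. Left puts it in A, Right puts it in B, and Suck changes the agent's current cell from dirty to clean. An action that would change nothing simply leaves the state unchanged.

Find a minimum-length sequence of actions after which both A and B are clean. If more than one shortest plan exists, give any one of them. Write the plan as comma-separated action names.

[1] after Suck: (A; A:clean, B:dirty)
[2] after Right: (B; A:clean, B:dirty)
[3] after Suck: (B; A:clean, B:clean)
min 3: Suck A + move + Suck B

Suck, Right, Suck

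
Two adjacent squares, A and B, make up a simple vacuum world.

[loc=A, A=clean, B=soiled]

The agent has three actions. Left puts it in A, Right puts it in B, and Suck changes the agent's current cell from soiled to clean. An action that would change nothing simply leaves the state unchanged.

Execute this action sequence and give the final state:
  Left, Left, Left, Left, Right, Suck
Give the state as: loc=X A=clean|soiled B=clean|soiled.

loc=B A=clean B=clean

1. Left → loc=A A=clean B=soiled
2. Left → loc=A A=clean B=soiled
3. Left → loc=A A=clean B=soiled
4. Left → loc=A A=clean B=soiled
5. Right → loc=B A=clean B=soiled
6. Suck → loc=B A=clean B=clean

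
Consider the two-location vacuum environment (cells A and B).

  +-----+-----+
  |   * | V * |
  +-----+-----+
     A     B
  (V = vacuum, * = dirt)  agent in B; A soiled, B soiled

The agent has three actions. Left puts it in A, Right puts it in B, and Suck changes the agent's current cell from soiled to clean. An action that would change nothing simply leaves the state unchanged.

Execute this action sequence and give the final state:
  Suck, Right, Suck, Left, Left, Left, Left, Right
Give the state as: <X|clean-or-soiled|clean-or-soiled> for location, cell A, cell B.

<B|soiled|clean>

t=1 Suck ⇒ <B|soiled|clean>
t=2 Right ⇒ <B|soiled|clean>
t=3 Suck ⇒ <B|soiled|clean>
t=4 Left ⇒ <A|soiled|clean>
t=5 Left ⇒ <A|soiled|clean>
t=6 Left ⇒ <A|soiled|clean>
t=7 Left ⇒ <A|soiled|clean>
t=8 Right ⇒ <B|soiled|clean>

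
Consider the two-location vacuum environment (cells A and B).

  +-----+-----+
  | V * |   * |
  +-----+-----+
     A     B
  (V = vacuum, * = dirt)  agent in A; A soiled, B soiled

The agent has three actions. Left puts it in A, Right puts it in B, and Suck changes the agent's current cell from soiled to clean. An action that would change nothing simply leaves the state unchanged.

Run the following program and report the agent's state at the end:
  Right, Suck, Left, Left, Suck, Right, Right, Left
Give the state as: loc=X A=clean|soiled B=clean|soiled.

1) do Right; now loc=B A=soiled B=soiled
2) do Suck; now loc=B A=soiled B=clean
3) do Left; now loc=A A=soiled B=clean
4) do Left; now loc=A A=soiled B=clean
5) do Suck; now loc=A A=clean B=clean
6) do Right; now loc=B A=clean B=clean
7) do Right; now loc=B A=clean B=clean
8) do Left; now loc=A A=clean B=clean

loc=A A=clean B=clean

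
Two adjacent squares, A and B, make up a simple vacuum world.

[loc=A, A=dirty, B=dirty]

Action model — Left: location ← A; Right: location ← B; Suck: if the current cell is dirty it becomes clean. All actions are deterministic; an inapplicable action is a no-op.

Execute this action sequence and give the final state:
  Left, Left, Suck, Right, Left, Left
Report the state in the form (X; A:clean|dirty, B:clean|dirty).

1. Left → (A; A:dirty, B:dirty)
2. Left → (A; A:dirty, B:dirty)
3. Suck → (A; A:clean, B:dirty)
4. Right → (B; A:clean, B:dirty)
5. Left → (A; A:clean, B:dirty)
6. Left → (A; A:clean, B:dirty)

(A; A:clean, B:dirty)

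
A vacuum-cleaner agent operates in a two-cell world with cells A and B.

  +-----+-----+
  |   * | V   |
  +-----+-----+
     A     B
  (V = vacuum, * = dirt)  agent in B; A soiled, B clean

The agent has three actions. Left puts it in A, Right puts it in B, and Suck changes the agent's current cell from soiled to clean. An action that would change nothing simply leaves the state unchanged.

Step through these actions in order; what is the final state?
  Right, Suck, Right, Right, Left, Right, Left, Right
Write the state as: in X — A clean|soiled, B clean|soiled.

[1] after Right: in B — A soiled, B clean
[2] after Suck: in B — A soiled, B clean
[3] after Right: in B — A soiled, B clean
[4] after Right: in B — A soiled, B clean
[5] after Left: in A — A soiled, B clean
[6] after Right: in B — A soiled, B clean
[7] after Left: in A — A soiled, B clean
[8] after Right: in B — A soiled, B clean

in B — A soiled, B clean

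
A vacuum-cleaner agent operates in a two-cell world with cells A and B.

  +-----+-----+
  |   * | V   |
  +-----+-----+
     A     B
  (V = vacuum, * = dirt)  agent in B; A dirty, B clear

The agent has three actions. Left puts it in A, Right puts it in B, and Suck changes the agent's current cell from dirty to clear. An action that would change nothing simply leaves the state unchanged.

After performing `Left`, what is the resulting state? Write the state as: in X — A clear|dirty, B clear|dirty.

in A — A dirty, B clear

start: in B — A dirty, B clear
t=1 Left ⇒ in A — A dirty, B clear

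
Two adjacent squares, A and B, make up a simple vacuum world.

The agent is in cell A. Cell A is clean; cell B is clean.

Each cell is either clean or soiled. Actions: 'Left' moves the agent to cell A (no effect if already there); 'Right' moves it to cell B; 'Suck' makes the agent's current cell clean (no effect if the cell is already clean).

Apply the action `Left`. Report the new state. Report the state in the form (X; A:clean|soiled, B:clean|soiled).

start: (A; A:clean, B:clean)
1. Left → (A; A:clean, B:clean)

(A; A:clean, B:clean)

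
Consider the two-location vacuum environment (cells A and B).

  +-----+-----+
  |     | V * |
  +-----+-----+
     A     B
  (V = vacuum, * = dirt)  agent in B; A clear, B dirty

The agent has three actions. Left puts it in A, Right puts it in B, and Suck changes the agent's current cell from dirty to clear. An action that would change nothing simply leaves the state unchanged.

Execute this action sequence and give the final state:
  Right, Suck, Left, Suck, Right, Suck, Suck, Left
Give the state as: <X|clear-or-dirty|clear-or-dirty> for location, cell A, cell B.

[1] after Right: <B|clear|dirty>
[2] after Suck: <B|clear|clear>
[3] after Left: <A|clear|clear>
[4] after Suck: <A|clear|clear>
[5] after Right: <B|clear|clear>
[6] after Suck: <B|clear|clear>
[7] after Suck: <B|clear|clear>
[8] after Left: <A|clear|clear>

<A|clear|clear>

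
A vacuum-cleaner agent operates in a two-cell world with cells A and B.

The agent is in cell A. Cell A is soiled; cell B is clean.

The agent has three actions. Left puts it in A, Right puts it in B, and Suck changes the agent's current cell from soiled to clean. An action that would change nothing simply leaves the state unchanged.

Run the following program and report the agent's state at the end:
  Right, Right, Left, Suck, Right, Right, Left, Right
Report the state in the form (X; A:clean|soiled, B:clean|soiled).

Right (#1): (B; A:soiled, B:clean)
Right (#2): (B; A:soiled, B:clean)
Left (#3): (A; A:soiled, B:clean)
Suck (#4): (A; A:clean, B:clean)
Right (#5): (B; A:clean, B:clean)
Right (#6): (B; A:clean, B:clean)
Left (#7): (A; A:clean, B:clean)
Right (#8): (B; A:clean, B:clean)

(B; A:clean, B:clean)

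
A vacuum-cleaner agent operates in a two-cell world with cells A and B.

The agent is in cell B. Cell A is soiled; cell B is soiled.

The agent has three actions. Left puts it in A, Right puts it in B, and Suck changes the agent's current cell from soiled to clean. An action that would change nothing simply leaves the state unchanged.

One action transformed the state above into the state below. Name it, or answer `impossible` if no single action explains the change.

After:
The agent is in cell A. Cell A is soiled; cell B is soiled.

try  Left: <A|soiled|soiled>  ← match
try Right: <B|soiled|soiled>
try  Suck: <B|soiled|clean>

Left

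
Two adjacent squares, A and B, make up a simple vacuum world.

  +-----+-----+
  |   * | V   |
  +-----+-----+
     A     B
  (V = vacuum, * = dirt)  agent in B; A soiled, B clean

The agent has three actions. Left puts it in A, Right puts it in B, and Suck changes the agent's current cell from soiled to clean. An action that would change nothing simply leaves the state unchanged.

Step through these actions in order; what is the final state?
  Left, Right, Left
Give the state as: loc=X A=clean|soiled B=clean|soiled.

loc=A A=soiled B=clean

[1] after Left: loc=A A=soiled B=clean
[2] after Right: loc=B A=soiled B=clean
[3] after Left: loc=A A=soiled B=clean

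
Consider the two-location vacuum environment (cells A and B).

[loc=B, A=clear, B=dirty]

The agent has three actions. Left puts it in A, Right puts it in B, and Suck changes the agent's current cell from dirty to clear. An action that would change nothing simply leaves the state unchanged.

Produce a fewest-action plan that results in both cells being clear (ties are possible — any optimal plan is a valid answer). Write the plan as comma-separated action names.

Suck

1. Suck → (B; A:clear, B:clear)
min 1: B is dirty, one Suck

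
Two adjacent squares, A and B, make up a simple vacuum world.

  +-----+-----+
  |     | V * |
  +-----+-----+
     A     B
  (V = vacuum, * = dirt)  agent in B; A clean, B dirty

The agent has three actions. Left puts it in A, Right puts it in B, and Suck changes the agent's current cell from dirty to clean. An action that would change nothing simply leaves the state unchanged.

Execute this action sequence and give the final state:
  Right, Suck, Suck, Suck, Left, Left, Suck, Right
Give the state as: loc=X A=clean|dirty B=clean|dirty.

loc=B A=clean B=clean

1. Right → loc=B A=clean B=dirty
2. Suck → loc=B A=clean B=clean
3. Suck → loc=B A=clean B=clean
4. Suck → loc=B A=clean B=clean
5. Left → loc=A A=clean B=clean
6. Left → loc=A A=clean B=clean
7. Suck → loc=A A=clean B=clean
8. Right → loc=B A=clean B=clean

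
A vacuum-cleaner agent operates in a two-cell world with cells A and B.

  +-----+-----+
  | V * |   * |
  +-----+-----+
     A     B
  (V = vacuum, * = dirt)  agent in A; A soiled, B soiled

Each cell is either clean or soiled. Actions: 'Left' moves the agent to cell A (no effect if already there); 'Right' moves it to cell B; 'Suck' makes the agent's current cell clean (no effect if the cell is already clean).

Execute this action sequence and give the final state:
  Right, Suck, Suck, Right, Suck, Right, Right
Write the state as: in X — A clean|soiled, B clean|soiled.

in B — A soiled, B clean

t=1 Right ⇒ in B — A soiled, B soiled
t=2 Suck ⇒ in B — A soiled, B clean
t=3 Suck ⇒ in B — A soiled, B clean
t=4 Right ⇒ in B — A soiled, B clean
t=5 Suck ⇒ in B — A soiled, B clean
t=6 Right ⇒ in B — A soiled, B clean
t=7 Right ⇒ in B — A soiled, B clean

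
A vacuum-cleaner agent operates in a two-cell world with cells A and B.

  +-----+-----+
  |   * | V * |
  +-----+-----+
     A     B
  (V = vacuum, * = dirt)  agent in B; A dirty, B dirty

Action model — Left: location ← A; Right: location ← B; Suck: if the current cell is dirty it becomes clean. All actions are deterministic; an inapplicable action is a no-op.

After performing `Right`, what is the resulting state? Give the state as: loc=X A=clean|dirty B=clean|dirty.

loc=B A=dirty B=dirty

start: loc=B A=dirty B=dirty
1) do Right; now loc=B A=dirty B=dirty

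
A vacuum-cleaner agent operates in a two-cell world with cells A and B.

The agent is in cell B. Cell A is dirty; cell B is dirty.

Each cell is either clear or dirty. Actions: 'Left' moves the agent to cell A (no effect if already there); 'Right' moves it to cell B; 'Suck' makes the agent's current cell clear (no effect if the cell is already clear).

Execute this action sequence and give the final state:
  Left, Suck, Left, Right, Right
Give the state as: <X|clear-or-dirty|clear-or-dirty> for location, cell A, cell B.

1. Left → <A|dirty|dirty>
2. Suck → <A|clear|dirty>
3. Left → <A|clear|dirty>
4. Right → <B|clear|dirty>
5. Right → <B|clear|dirty>

<B|clear|dirty>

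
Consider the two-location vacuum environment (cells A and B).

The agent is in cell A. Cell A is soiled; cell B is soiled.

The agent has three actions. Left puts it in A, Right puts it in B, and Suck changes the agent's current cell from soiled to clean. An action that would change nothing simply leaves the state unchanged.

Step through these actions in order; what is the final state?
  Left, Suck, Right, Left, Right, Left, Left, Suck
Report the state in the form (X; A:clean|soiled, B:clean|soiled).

(A; A:clean, B:soiled)

t=1 Left ⇒ (A; A:soiled, B:soiled)
t=2 Suck ⇒ (A; A:clean, B:soiled)
t=3 Right ⇒ (B; A:clean, B:soiled)
t=4 Left ⇒ (A; A:clean, B:soiled)
t=5 Right ⇒ (B; A:clean, B:soiled)
t=6 Left ⇒ (A; A:clean, B:soiled)
t=7 Left ⇒ (A; A:clean, B:soiled)
t=8 Suck ⇒ (A; A:clean, B:soiled)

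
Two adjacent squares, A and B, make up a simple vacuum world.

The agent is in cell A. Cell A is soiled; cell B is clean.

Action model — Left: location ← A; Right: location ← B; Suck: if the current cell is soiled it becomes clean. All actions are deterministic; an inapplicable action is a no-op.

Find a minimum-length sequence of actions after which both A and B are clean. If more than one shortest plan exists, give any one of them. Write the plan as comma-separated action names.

Suck

t=1 Suck ⇒ <A|clean|clean>
min 1: A is soiled, one Suck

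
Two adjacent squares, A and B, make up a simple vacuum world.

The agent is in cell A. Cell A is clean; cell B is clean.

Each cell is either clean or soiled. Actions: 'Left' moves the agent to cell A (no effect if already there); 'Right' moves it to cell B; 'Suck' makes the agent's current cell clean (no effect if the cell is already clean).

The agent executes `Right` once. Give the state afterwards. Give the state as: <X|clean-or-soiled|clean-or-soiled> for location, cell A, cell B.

start: <A|clean|clean>
[1] after Right: <B|clean|clean>

<B|clean|clean>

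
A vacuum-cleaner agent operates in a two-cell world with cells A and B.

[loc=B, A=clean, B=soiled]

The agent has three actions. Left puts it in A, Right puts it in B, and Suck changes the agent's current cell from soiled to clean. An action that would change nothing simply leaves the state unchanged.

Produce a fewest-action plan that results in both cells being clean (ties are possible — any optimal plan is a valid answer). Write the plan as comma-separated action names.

Suck

[1] after Suck: (B; A:clean, B:clean)
min 1: B is soiled, one Suck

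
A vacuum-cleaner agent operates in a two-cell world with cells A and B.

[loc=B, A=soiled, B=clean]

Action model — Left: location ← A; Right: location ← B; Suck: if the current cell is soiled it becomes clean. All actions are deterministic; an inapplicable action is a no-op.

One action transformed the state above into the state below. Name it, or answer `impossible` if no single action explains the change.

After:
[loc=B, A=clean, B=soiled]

try  Left: loc=A A=soiled B=clean
try Right: loc=B A=soiled B=clean
try  Suck: loc=B A=soiled B=clean
no single action produces the after-state

impossible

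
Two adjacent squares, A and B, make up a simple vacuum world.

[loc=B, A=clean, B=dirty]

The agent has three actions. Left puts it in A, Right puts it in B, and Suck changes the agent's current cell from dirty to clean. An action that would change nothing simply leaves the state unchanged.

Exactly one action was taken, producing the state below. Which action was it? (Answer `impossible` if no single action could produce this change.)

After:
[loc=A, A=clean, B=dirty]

try  Left: <A|clean|dirty>  ← match
try Right: <B|clean|dirty>
try  Suck: <B|clean|clean>

Left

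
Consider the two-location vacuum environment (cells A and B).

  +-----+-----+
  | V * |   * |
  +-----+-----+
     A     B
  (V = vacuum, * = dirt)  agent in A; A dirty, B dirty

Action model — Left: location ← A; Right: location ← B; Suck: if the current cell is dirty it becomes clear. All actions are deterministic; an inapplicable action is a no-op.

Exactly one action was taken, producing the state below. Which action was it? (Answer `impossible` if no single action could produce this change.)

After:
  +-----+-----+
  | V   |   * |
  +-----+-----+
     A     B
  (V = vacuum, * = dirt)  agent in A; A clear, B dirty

try  Left: <A|dirty|dirty>
try Right: <B|dirty|dirty>
try  Suck: <A|clear|dirty>  ← match

Suck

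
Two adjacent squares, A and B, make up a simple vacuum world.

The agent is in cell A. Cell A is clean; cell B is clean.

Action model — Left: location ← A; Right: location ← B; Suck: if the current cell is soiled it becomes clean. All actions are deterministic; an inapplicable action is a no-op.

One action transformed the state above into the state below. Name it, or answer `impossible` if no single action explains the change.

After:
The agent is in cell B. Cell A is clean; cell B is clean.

try  Left: loc=A A=clean B=clean
try Right: loc=B A=clean B=clean  ← match
try  Suck: loc=A A=clean B=clean

Right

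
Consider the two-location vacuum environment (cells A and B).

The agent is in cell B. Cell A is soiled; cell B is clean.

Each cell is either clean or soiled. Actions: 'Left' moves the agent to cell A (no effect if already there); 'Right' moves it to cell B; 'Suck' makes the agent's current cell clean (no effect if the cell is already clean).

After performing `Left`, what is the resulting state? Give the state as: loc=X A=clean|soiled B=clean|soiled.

loc=A A=soiled B=clean

start: loc=B A=soiled B=clean
t=1 Left ⇒ loc=A A=soiled B=clean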